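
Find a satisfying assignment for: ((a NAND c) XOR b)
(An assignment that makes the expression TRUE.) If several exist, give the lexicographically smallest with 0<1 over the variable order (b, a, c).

b=0, a=0, c=0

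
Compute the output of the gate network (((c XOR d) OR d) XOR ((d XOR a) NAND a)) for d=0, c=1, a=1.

Substituting: (((1 XOR 0) OR 0) XOR ((0 XOR 1) NAND 1))
= 1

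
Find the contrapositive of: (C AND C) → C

Contrapositive: NOT C → NOT (C AND C)
Note: A statement and its contrapositive are logically equivalent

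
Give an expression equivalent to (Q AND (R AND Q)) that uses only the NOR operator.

((Q NOR Q) NOR (((R NOR R) NOR (Q NOR Q)) NOR ((R NOR R) NOR (Q NOR Q))))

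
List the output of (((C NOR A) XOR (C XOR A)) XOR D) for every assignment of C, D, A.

C | D | A | Output
------------------
0 | 0 | 0 | 1
0 | 0 | 1 | 1
0 | 1 | 0 | 0
0 | 1 | 1 | 0
1 | 0 | 0 | 1
1 | 0 | 1 | 0
1 | 1 | 0 | 0
1 | 1 | 1 | 1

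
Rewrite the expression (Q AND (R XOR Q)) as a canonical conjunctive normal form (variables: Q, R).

(Q OR R) AND (Q OR NOT R) AND (NOT Q OR NOT R)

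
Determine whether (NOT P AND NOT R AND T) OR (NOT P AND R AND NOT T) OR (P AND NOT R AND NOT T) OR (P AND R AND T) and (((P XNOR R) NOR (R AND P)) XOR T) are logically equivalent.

Yes, they are equivalent — the two output columns agree on all 8 assignments:
P | R | T | Expression 1 | Expression 2
---------------------------------------
0 | 0 | 0 | 0 | 0
0 | 0 | 1 | 1 | 1
0 | 1 | 0 | 1 | 1
0 | 1 | 1 | 0 | 0
1 | 0 | 0 | 1 | 1
1 | 0 | 1 | 0 | 0
1 | 1 | 0 | 0 | 0
1 | 1 | 1 | 1 | 1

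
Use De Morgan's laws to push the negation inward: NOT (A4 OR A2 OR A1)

NOT A4 AND NOT A2 AND NOT A1
De Morgan's: NOT(OR of terms) = AND of negations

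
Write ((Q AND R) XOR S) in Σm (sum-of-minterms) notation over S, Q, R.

Σm(3, 4, 5, 6) = (NOT S AND Q AND R) OR (S AND NOT Q AND NOT R) OR (S AND NOT Q AND R) OR (S AND Q AND NOT R)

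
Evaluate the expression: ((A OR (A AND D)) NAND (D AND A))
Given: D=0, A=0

Substituting: ((0 OR (0 AND 0)) NAND (0 AND 0))
= 1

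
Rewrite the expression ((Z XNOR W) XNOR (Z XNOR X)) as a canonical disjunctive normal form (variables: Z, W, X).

(NOT Z AND NOT W AND NOT X) OR (NOT Z AND W AND X) OR (Z AND NOT W AND NOT X) OR (Z AND W AND X)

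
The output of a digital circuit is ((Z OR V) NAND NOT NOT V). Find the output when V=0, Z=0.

Substituting: ((0 OR 0) NAND NOT NOT 0)
= 1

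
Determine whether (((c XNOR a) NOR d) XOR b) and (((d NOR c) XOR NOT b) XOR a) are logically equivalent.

No. Counterexample: with b=0, d=1, a=0, c=0, Expression 1 = 0 but Expression 2 = 1.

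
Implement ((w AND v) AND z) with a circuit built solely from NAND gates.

((((w NAND v) NAND (w NAND v)) NAND z) NAND (((w NAND v) NAND (w NAND v)) NAND z))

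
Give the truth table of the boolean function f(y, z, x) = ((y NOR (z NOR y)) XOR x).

y | z | x | Output
------------------
0 | 0 | 0 | 0
0 | 0 | 1 | 1
0 | 1 | 0 | 1
0 | 1 | 1 | 0
1 | 0 | 0 | 0
1 | 0 | 1 | 1
1 | 1 | 0 | 0
1 | 1 | 1 | 1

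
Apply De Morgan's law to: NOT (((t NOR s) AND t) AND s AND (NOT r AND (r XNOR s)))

NOT ((t NOR s) AND t) OR NOT s OR NOT (NOT r AND (r XNOR s))
De Morgan's: NOT(AND of terms) = OR of negations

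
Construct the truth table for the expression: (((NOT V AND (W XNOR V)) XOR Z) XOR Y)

W | Z | V | Y | Output
----------------------
0 | 0 | 0 | 0 | 1
0 | 0 | 0 | 1 | 0
0 | 0 | 1 | 0 | 0
0 | 0 | 1 | 1 | 1
0 | 1 | 0 | 0 | 0
0 | 1 | 0 | 1 | 1
0 | 1 | 1 | 0 | 1
0 | 1 | 1 | 1 | 0
1 | 0 | 0 | 0 | 0
1 | 0 | 0 | 1 | 1
1 | 0 | 1 | 0 | 0
1 | 0 | 1 | 1 | 1
1 | 1 | 0 | 0 | 1
1 | 1 | 0 | 1 | 0
1 | 1 | 1 | 0 | 1
1 | 1 | 1 | 1 | 0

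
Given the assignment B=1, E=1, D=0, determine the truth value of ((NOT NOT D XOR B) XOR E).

Substituting: ((NOT NOT 0 XOR 1) XOR 1)
= 0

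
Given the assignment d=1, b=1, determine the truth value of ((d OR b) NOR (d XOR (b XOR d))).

Substituting: ((1 OR 1) NOR (1 XOR (1 XOR 1)))
= 0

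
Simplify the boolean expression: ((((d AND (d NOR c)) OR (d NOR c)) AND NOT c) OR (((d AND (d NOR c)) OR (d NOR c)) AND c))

By distribution ((E AND v) OR (E AND NOT v) = E) then absorption (E OR (E AND v) = E):
= (d NOR c)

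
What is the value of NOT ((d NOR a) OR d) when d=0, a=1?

Substituting: NOT ((0 NOR 1) OR 0)
= 1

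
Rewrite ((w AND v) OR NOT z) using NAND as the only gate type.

((((w NAND v) NAND (w NAND v)) NAND ((w NAND v) NAND (w NAND v))) NAND ((z NAND z) NAND (z NAND z)))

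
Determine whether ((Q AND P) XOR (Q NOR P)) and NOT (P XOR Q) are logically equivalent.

Yes, they are equivalent — the two output columns agree on all 4 assignments:
Q | P | Expression 1 | Expression 2
-----------------------------------
0 | 0 | 1 | 1
0 | 1 | 0 | 0
1 | 0 | 0 | 0
1 | 1 | 1 | 1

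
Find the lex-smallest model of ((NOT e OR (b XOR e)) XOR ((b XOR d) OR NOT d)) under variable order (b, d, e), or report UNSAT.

b=1, d=0, e=1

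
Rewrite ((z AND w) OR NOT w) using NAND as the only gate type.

((((z NAND w) NAND (z NAND w)) NAND ((z NAND w) NAND (z NAND w))) NAND ((w NAND w) NAND (w NAND w)))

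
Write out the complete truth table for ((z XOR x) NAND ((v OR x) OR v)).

x | v | z | Output
------------------
0 | 0 | 0 | 1
0 | 0 | 1 | 1
0 | 1 | 0 | 1
0 | 1 | 1 | 0
1 | 0 | 0 | 0
1 | 0 | 1 | 1
1 | 1 | 0 | 0
1 | 1 | 1 | 1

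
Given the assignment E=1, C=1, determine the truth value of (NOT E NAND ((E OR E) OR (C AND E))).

Substituting: (NOT 1 NAND ((1 OR 1) OR (1 AND 1)))
= 1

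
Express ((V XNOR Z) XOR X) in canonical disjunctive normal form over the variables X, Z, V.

(NOT X AND NOT Z AND NOT V) OR (NOT X AND Z AND V) OR (X AND NOT Z AND V) OR (X AND Z AND NOT V)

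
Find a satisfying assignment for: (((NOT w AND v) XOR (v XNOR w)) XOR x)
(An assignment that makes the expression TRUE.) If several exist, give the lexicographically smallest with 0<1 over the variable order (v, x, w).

v=0, x=0, w=0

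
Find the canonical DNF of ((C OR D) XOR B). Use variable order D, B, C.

(NOT D AND NOT B AND C) OR (NOT D AND B AND NOT C) OR (D AND NOT B AND NOT C) OR (D AND NOT B AND C)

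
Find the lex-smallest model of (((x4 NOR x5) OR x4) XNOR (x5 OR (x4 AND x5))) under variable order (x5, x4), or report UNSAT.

x5=1, x4=1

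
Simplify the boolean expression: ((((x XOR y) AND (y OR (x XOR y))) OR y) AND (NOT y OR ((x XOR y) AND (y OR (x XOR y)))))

By distribution ((E OR v) AND (E OR NOT v) = E) then absorption (E AND (E OR v) = E):
= (x XOR y)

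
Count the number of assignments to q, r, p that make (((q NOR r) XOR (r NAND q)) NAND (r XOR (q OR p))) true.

Satisfying assignments: (0,0,0), (0,0,1), (0,1,1), (1,1,0), (1,1,1)
Count: 5 out of 8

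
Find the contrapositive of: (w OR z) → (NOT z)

Contrapositive: z → NOT (w OR z)
Note: A statement and its contrapositive are logically equivalent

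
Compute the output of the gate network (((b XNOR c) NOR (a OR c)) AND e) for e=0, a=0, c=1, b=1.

Substituting: (((1 XNOR 1) NOR (0 OR 1)) AND 0)
= 0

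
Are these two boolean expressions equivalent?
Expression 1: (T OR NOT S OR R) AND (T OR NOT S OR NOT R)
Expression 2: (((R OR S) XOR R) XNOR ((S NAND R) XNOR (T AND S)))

Yes, they are equivalent — the two output columns agree on all 8 assignments:
T | S | R | Expression 1 | Expression 2
---------------------------------------
0 | 0 | 0 | 1 | 1
0 | 0 | 1 | 1 | 1
0 | 1 | 0 | 0 | 0
0 | 1 | 1 | 0 | 0
1 | 0 | 0 | 1 | 1
1 | 0 | 1 | 1 | 1
1 | 1 | 0 | 1 | 1
1 | 1 | 1 | 1 | 1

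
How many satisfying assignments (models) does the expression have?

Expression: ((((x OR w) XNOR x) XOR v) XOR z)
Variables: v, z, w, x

Satisfying assignments: (0,0,0,0), (0,0,0,1), (0,0,1,1), (0,1,1,0), (1,0,1,0), (1,1,0,0), (1,1,0,1), (1,1,1,1)
Count: 8 out of 16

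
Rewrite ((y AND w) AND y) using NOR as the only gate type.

((((y NOR y) NOR (w NOR w)) NOR ((y NOR y) NOR (w NOR w))) NOR (y NOR y))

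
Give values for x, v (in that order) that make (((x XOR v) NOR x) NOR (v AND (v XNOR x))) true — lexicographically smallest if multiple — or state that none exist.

x=0, v=1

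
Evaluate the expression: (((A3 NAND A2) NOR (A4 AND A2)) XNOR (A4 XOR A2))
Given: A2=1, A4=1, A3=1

Substituting: (((1 NAND 1) NOR (1 AND 1)) XNOR (1 XOR 1))
= 1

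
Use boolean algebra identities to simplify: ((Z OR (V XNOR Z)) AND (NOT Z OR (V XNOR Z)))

By distribution ((E OR v) AND (E OR NOT v) = E):
= (V XNOR Z)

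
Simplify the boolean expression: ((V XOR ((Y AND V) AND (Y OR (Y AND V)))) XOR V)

By XOR self-cancellation ((E XOR v) XOR v = E) then absorption (E AND (E OR v) = E):
= (Y AND V)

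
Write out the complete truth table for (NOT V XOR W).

W | V | Output
--------------
0 | 0 | 1
0 | 1 | 0
1 | 0 | 0
1 | 1 | 1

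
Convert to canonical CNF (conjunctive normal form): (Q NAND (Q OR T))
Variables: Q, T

(NOT Q OR T) AND (NOT Q OR NOT T)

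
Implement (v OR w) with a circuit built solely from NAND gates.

((v NAND v) NAND (w NAND w))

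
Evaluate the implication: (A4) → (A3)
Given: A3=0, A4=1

Antecedent (A4) = 1; consequent (A3) = 0.
1 → 0 = 0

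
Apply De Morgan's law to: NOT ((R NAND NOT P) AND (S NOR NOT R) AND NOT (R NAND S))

NOT (R NAND NOT P) OR NOT (S NOR NOT R) OR (R NAND S)
De Morgan's: NOT(AND of terms) = OR of negations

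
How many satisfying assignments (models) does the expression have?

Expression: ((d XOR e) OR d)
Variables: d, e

Satisfying assignments: (0,1), (1,0), (1,1)
Count: 3 out of 4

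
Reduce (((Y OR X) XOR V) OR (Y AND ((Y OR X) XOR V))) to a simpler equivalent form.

By absorption (E OR (E AND v) = E):
= ((Y OR X) XOR V)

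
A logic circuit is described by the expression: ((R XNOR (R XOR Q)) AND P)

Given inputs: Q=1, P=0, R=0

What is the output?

Substituting: ((0 XNOR (0 XOR 1)) AND 0)
= 0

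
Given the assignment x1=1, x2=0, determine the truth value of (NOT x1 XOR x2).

Substituting: (NOT 1 XOR 0)
= 0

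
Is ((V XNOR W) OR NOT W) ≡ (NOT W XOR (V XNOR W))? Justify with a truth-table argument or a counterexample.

No. Counterexample: with W=0, V=0, Expression 1 = 1 but Expression 2 = 0.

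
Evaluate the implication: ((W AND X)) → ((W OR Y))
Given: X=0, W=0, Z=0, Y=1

Antecedent ((W AND X)) = 0; consequent ((W OR Y)) = 1.
0 → 1 = 1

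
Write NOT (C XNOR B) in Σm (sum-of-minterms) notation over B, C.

Σm(1, 2) = (NOT B AND C) OR (B AND NOT C)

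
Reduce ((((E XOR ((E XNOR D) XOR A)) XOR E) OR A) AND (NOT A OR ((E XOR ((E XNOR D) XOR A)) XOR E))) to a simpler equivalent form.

By distribution ((E OR v) AND (E OR NOT v) = E) then XOR self-cancellation ((E XOR v) XOR v = E):
= ((E XNOR D) XOR A)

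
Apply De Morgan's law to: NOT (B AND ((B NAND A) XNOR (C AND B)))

NOT B OR NOT ((B NAND A) XNOR (C AND B))
De Morgan's: NOT(AND of terms) = OR of negations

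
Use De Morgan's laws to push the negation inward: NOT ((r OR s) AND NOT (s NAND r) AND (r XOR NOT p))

NOT (r OR s) OR (s NAND r) OR NOT (r XOR NOT p)
De Morgan's: NOT(AND of terms) = OR of negations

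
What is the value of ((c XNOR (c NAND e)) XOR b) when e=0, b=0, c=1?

Substituting: ((1 XNOR (1 NAND 0)) XOR 0)
= 1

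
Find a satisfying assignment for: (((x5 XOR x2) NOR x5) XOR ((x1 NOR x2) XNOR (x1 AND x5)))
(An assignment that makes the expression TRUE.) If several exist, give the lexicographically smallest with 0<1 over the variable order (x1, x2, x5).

x1=0, x2=0, x5=0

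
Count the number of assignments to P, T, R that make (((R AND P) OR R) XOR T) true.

Satisfying assignments: (0,0,1), (0,1,0), (1,0,1), (1,1,0)
Count: 4 out of 8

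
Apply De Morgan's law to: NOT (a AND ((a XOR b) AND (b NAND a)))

NOT a OR NOT ((a XOR b) AND (b NAND a))
De Morgan's: NOT(AND of terms) = OR of negations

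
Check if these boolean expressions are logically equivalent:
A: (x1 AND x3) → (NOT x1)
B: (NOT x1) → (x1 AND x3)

No, Converse is not equivalent to original (counterexample: x1=0, x3=0)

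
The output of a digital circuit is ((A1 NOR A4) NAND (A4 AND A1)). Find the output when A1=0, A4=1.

Substituting: ((0 NOR 1) NAND (1 AND 0))
= 1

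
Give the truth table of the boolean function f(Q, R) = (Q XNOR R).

Q | R | Output
--------------
0 | 0 | 1
0 | 1 | 0
1 | 0 | 0
1 | 1 | 1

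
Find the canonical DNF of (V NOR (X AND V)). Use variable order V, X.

(NOT V AND NOT X) OR (NOT V AND X)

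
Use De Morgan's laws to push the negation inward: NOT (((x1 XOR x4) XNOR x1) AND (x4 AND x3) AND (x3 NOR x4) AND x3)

NOT ((x1 XOR x4) XNOR x1) OR NOT (x4 AND x3) OR NOT (x3 NOR x4) OR NOT x3
De Morgan's: NOT(AND of terms) = OR of negations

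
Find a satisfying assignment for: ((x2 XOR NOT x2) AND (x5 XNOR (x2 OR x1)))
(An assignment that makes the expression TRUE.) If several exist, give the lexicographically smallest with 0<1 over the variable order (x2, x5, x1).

x2=0, x5=0, x1=0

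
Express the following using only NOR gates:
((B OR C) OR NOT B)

((((B NOR C) NOR (B NOR C)) NOR (B NOR B)) NOR (((B NOR C) NOR (B NOR C)) NOR (B NOR B)))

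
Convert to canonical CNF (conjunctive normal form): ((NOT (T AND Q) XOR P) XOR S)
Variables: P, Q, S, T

(P OR Q OR NOT S OR T) AND (P OR Q OR NOT S OR NOT T) AND (P OR NOT Q OR S OR NOT T) AND (P OR NOT Q OR NOT S OR T) AND (NOT P OR Q OR S OR T) AND (NOT P OR Q OR S OR NOT T) AND (NOT P OR NOT Q OR S OR T) AND (NOT P OR NOT Q OR NOT S OR NOT T)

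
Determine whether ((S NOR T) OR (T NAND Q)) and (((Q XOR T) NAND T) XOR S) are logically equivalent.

No. Counterexample: with T=0, Q=0, S=1, Expression 1 = 1 but Expression 2 = 0.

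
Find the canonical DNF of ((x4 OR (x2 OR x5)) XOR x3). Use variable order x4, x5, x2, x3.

(NOT x4 AND NOT x5 AND NOT x2 AND x3) OR (NOT x4 AND NOT x5 AND x2 AND NOT x3) OR (NOT x4 AND x5 AND NOT x2 AND NOT x3) OR (NOT x4 AND x5 AND x2 AND NOT x3) OR (x4 AND NOT x5 AND NOT x2 AND NOT x3) OR (x4 AND NOT x5 AND x2 AND NOT x3) OR (x4 AND x5 AND NOT x2 AND NOT x3) OR (x4 AND x5 AND x2 AND NOT x3)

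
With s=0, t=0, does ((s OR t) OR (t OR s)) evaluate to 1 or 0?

Substituting: ((0 OR 0) OR (0 OR 0))
= 0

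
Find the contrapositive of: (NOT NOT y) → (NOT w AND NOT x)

Contrapositive: NOT (NOT w AND NOT x) → NOT y
Note: A statement and its contrapositive are logically equivalent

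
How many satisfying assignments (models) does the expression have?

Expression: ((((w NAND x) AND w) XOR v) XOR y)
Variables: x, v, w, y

Satisfying assignments: (0,0,0,1), (0,0,1,0), (0,1,0,0), (0,1,1,1), (1,0,0,1), (1,0,1,1), (1,1,0,0), (1,1,1,0)
Count: 8 out of 16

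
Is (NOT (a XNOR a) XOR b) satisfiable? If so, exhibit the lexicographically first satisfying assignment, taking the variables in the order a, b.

a=0, b=1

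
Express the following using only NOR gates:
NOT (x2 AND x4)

(((x2 NOR x2) NOR (x4 NOR x4)) NOR ((x2 NOR x2) NOR (x4 NOR x4)))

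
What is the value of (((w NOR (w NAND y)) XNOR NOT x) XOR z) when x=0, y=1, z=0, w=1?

Substituting: (((1 NOR (1 NAND 1)) XNOR NOT 0) XOR 0)
= 0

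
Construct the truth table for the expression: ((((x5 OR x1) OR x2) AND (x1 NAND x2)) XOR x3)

x3 | x1 | x2 | x5 | Output
--------------------------
0 | 0 | 0 | 0 | 0
0 | 0 | 0 | 1 | 1
0 | 0 | 1 | 0 | 1
0 | 0 | 1 | 1 | 1
0 | 1 | 0 | 0 | 1
0 | 1 | 0 | 1 | 1
0 | 1 | 1 | 0 | 0
0 | 1 | 1 | 1 | 0
1 | 0 | 0 | 0 | 1
1 | 0 | 0 | 1 | 0
1 | 0 | 1 | 0 | 0
1 | 0 | 1 | 1 | 0
1 | 1 | 0 | 0 | 0
1 | 1 | 0 | 1 | 0
1 | 1 | 1 | 0 | 1
1 | 1 | 1 | 1 | 1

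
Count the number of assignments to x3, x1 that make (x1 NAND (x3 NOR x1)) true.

Satisfying assignments: (0,0), (0,1), (1,0), (1,1)
Count: 4 out of 4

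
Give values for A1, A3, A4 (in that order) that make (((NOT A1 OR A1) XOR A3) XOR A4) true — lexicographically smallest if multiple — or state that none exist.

A1=0, A3=0, A4=0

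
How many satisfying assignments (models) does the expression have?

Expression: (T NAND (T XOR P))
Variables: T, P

Satisfying assignments: (0,0), (0,1), (1,1)
Count: 3 out of 4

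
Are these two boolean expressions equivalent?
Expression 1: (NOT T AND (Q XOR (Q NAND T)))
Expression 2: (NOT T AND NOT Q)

Yes, they are equivalent — the two output columns agree on all 4 assignments:
T | Q | Expression 1 | Expression 2
-----------------------------------
0 | 0 | 1 | 1
0 | 1 | 0 | 0
1 | 0 | 0 | 0
1 | 1 | 0 | 0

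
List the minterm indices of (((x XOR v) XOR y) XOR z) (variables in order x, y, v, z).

Σm(1, 2, 4, 7, 8, 11, 13, 14) = (NOT x AND NOT y AND NOT v AND z) OR (NOT x AND NOT y AND v AND NOT z) OR (NOT x AND y AND NOT v AND NOT z) OR (NOT x AND y AND v AND z) OR (x AND NOT y AND NOT v AND NOT z) OR (x AND NOT y AND v AND z) OR (x AND y AND NOT v AND z) OR (x AND y AND v AND NOT z)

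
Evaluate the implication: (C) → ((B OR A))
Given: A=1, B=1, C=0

Antecedent (C) = 0; consequent ((B OR A)) = 1.
0 → 1 = 1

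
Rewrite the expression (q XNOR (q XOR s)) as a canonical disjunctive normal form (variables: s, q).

(NOT s AND NOT q) OR (NOT s AND q)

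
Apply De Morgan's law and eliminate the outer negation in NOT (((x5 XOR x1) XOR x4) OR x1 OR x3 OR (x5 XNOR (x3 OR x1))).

NOT ((x5 XOR x1) XOR x4) AND NOT x1 AND NOT x3 AND NOT (x5 XNOR (x3 OR x1))
De Morgan's: NOT(OR of terms) = AND of negations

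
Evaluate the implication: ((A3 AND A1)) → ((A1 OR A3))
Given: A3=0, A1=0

Antecedent ((A3 AND A1)) = 0; consequent ((A1 OR A3)) = 0.
0 → 0 = 1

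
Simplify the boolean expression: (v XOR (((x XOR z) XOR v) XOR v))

By XOR self-cancellation ((E XOR v) XOR v = E):
= ((x XOR z) XOR v)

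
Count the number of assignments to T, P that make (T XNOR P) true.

Satisfying assignments: (0,0), (1,1)
Count: 2 out of 4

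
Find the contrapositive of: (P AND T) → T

Contrapositive: NOT T → NOT (P AND T)
Note: A statement and its contrapositive are logically equivalent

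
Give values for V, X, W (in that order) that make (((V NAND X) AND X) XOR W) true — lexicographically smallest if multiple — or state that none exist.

V=0, X=0, W=1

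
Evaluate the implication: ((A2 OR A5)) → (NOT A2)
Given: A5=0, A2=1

Antecedent ((A2 OR A5)) = 1; consequent (NOT A2) = 0.
1 → 0 = 0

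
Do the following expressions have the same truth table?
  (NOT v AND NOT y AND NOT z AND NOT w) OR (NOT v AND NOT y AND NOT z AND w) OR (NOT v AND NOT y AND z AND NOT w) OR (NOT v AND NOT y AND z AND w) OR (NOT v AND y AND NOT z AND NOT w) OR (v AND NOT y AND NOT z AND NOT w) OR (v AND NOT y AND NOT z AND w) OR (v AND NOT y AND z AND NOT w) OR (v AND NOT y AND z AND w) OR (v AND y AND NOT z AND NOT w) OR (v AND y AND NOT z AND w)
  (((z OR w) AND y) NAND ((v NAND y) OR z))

Yes, they are equivalent — the two output columns agree on all 16 assignments:
v | y | z | w | Expression 1 | Expression 2
-------------------------------------------
0 | 0 | 0 | 0 | 1 | 1
0 | 0 | 0 | 1 | 1 | 1
0 | 0 | 1 | 0 | 1 | 1
0 | 0 | 1 | 1 | 1 | 1
0 | 1 | 0 | 0 | 1 | 1
0 | 1 | 0 | 1 | 0 | 0
0 | 1 | 1 | 0 | 0 | 0
0 | 1 | 1 | 1 | 0 | 0
1 | 0 | 0 | 0 | 1 | 1
1 | 0 | 0 | 1 | 1 | 1
1 | 0 | 1 | 0 | 1 | 1
1 | 0 | 1 | 1 | 1 | 1
1 | 1 | 0 | 0 | 1 | 1
1 | 1 | 0 | 1 | 1 | 1
1 | 1 | 1 | 0 | 0 | 0
1 | 1 | 1 | 1 | 0 | 0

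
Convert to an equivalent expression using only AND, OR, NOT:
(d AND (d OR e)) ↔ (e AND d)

((d AND (d OR e)) AND (e AND d)) OR (NOT (d AND (d OR e)) AND NOT (e AND d))
(Biconditional = both true or both false)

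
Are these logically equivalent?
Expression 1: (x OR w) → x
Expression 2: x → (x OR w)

No, Converse is not equivalent to original (counterexample: w=1, x=0)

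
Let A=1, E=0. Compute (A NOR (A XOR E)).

Substituting: (1 NOR (1 XOR 0))
= 0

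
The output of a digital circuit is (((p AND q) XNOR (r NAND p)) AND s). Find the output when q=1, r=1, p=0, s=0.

Substituting: (((0 AND 1) XNOR (1 NAND 0)) AND 0)
= 0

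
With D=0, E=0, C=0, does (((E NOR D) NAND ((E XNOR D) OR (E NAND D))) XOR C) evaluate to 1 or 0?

Substituting: (((0 NOR 0) NAND ((0 XNOR 0) OR (0 NAND 0))) XOR 0)
= 0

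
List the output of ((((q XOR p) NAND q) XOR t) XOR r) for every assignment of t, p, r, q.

t | p | r | q | Output
----------------------
0 | 0 | 0 | 0 | 1
0 | 0 | 0 | 1 | 0
0 | 0 | 1 | 0 | 0
0 | 0 | 1 | 1 | 1
0 | 1 | 0 | 0 | 1
0 | 1 | 0 | 1 | 1
0 | 1 | 1 | 0 | 0
0 | 1 | 1 | 1 | 0
1 | 0 | 0 | 0 | 0
1 | 0 | 0 | 1 | 1
1 | 0 | 1 | 0 | 1
1 | 0 | 1 | 1 | 0
1 | 1 | 0 | 0 | 0
1 | 1 | 0 | 1 | 0
1 | 1 | 1 | 0 | 1
1 | 1 | 1 | 1 | 1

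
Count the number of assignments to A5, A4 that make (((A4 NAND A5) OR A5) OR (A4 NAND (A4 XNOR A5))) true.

Satisfying assignments: (0,0), (0,1), (1,0), (1,1)
Count: 4 out of 4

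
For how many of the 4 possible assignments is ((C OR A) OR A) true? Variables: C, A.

Satisfying assignments: (0,1), (1,0), (1,1)
Count: 3 out of 4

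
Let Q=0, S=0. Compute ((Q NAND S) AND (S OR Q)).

Substituting: ((0 NAND 0) AND (0 OR 0))
= 0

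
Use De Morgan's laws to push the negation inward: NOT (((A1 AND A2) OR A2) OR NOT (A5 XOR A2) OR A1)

NOT ((A1 AND A2) OR A2) AND (A5 XOR A2) AND NOT A1
De Morgan's: NOT(OR of terms) = AND of negations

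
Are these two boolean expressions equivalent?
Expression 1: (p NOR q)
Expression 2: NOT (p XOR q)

No. Counterexample: with q=1, p=1, Expression 1 = 0 but Expression 2 = 1.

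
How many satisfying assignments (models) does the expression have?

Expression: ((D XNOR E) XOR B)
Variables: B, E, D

Satisfying assignments: (0,0,0), (0,1,1), (1,0,1), (1,1,0)
Count: 4 out of 8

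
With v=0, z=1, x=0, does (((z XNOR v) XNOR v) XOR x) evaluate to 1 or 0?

Substituting: (((1 XNOR 0) XNOR 0) XOR 0)
= 1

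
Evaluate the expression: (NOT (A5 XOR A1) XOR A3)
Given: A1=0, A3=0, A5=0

Substituting: (NOT (0 XOR 0) XOR 0)
= 1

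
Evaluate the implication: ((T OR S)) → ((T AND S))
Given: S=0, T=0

Antecedent ((T OR S)) = 0; consequent ((T AND S)) = 0.
0 → 0 = 1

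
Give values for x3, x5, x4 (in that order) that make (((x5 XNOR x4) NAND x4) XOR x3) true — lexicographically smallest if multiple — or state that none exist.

x3=0, x5=0, x4=0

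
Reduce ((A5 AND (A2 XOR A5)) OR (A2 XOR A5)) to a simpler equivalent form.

By absorption (E OR (E AND v) = E):
= (A2 XOR A5)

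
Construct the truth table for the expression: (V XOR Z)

V | Z | Output
--------------
0 | 0 | 0
0 | 1 | 1
1 | 0 | 1
1 | 1 | 0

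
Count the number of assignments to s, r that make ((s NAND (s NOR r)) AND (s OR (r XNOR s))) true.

Satisfying assignments: (0,0), (1,0), (1,1)
Count: 3 out of 4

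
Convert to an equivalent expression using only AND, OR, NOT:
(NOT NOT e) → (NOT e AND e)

NOT e OR (NOT e AND e)
(Implication elimination: A → B = NOT A OR B)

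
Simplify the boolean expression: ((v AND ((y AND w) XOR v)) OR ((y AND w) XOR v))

By absorption (E OR (E AND v) = E):
= ((y AND w) XOR v)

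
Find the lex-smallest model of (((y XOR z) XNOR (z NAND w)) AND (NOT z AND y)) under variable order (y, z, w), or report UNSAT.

y=1, z=0, w=0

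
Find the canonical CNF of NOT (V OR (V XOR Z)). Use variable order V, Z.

(V OR NOT Z) AND (NOT V OR Z) AND (NOT V OR NOT Z)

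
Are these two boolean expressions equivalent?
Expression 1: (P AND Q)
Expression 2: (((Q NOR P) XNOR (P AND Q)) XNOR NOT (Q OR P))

Yes, they are equivalent — the two output columns agree on all 4 assignments:
P | Q | Expression 1 | Expression 2
-----------------------------------
0 | 0 | 0 | 0
0 | 1 | 0 | 0
1 | 0 | 0 | 0
1 | 1 | 1 | 1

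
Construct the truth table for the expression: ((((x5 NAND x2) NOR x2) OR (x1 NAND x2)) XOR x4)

x4 | x5 | x1 | x2 | Output
--------------------------
0 | 0 | 0 | 0 | 1
0 | 0 | 0 | 1 | 1
0 | 0 | 1 | 0 | 1
0 | 0 | 1 | 1 | 0
0 | 1 | 0 | 0 | 1
0 | 1 | 0 | 1 | 1
0 | 1 | 1 | 0 | 1
0 | 1 | 1 | 1 | 0
1 | 0 | 0 | 0 | 0
1 | 0 | 0 | 1 | 0
1 | 0 | 1 | 0 | 0
1 | 0 | 1 | 1 | 1
1 | 1 | 0 | 0 | 0
1 | 1 | 0 | 1 | 0
1 | 1 | 1 | 0 | 0
1 | 1 | 1 | 1 | 1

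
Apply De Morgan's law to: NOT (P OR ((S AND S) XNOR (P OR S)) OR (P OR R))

NOT P AND NOT ((S AND S) XNOR (P OR S)) AND NOT (P OR R)
De Morgan's: NOT(OR of terms) = AND of negations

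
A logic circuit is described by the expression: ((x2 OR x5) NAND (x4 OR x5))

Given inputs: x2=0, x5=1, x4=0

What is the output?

Substituting: ((0 OR 1) NAND (0 OR 1))
= 0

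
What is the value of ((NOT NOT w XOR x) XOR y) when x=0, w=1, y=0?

Substituting: ((NOT NOT 1 XOR 0) XOR 0)
= 1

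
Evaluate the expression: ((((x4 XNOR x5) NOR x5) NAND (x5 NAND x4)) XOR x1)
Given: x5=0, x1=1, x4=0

Substituting: ((((0 XNOR 0) NOR 0) NAND (0 NAND 0)) XOR 1)
= 0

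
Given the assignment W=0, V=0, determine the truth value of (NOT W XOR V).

Substituting: (NOT 0 XOR 0)
= 1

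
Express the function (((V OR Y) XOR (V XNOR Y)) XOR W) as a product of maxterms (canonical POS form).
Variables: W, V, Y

ΠM(3, 4, 5, 6) = (W OR NOT V OR NOT Y) AND (NOT W OR V OR Y) AND (NOT W OR V OR NOT Y) AND (NOT W OR NOT V OR Y)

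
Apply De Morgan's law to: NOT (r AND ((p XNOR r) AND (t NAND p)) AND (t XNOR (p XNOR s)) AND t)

NOT r OR NOT ((p XNOR r) AND (t NAND p)) OR NOT (t XNOR (p XNOR s)) OR NOT t
De Morgan's: NOT(AND of terms) = OR of negations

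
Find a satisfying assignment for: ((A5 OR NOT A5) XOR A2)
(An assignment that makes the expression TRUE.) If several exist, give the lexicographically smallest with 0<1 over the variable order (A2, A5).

A2=0, A5=0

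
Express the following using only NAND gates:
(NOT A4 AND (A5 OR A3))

(((A4 NAND A4) NAND ((A5 NAND A5) NAND (A3 NAND A3))) NAND ((A4 NAND A4) NAND ((A5 NAND A5) NAND (A3 NAND A3))))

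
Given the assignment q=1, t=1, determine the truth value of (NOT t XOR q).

Substituting: (NOT 1 XOR 1)
= 1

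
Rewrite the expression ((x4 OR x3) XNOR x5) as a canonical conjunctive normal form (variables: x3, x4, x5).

(x3 OR x4 OR NOT x5) AND (x3 OR NOT x4 OR x5) AND (NOT x3 OR x4 OR x5) AND (NOT x3 OR NOT x4 OR x5)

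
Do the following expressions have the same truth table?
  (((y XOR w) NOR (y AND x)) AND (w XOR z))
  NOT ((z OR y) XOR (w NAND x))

No. Counterexample: with y=0, z=0, w=1, x=1, Expression 1 = 0 but Expression 2 = 1.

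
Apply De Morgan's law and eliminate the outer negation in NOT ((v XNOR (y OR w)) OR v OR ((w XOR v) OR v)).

NOT (v XNOR (y OR w)) AND NOT v AND NOT ((w XOR v) OR v)
De Morgan's: NOT(OR of terms) = AND of negations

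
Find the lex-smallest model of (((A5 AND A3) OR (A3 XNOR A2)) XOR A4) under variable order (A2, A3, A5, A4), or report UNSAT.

A2=0, A3=0, A5=0, A4=0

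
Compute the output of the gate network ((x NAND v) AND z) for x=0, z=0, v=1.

Substituting: ((0 NAND 1) AND 0)
= 0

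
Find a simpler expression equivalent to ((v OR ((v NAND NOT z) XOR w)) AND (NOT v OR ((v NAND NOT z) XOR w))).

By distribution ((E OR v) AND (E OR NOT v) = E):
= ((v NAND NOT z) XOR w)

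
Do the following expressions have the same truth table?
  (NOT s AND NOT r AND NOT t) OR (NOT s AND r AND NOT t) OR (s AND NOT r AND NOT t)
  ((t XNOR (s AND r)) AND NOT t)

Yes, they are equivalent — the two output columns agree on all 8 assignments:
s | r | t | Expression 1 | Expression 2
---------------------------------------
0 | 0 | 0 | 1 | 1
0 | 0 | 1 | 0 | 0
0 | 1 | 0 | 1 | 1
0 | 1 | 1 | 0 | 0
1 | 0 | 0 | 1 | 1
1 | 0 | 1 | 0 | 0
1 | 1 | 0 | 0 | 0
1 | 1 | 1 | 0 | 0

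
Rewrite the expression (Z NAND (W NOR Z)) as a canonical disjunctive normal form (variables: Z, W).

(NOT Z AND NOT W) OR (NOT Z AND W) OR (Z AND NOT W) OR (Z AND W)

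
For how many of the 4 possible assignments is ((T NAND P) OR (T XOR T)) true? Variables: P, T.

Satisfying assignments: (0,0), (0,1), (1,0)
Count: 3 out of 4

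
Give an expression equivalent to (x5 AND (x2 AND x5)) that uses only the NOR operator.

((x5 NOR x5) NOR (((x2 NOR x2) NOR (x5 NOR x5)) NOR ((x2 NOR x2) NOR (x5 NOR x5))))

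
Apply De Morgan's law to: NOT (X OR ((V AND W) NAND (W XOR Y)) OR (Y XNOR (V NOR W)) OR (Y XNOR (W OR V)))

NOT X AND NOT ((V AND W) NAND (W XOR Y)) AND NOT (Y XNOR (V NOR W)) AND NOT (Y XNOR (W OR V))
De Morgan's: NOT(OR of terms) = AND of negations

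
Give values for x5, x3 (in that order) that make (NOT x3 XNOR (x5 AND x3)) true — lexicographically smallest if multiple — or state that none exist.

x5=0, x3=1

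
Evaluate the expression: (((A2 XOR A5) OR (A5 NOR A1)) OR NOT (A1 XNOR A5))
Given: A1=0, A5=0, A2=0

Substituting: (((0 XOR 0) OR (0 NOR 0)) OR NOT (0 XNOR 0))
= 1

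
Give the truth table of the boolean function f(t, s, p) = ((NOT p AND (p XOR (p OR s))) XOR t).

t | s | p | Output
------------------
0 | 0 | 0 | 0
0 | 0 | 1 | 0
0 | 1 | 0 | 1
0 | 1 | 1 | 0
1 | 0 | 0 | 1
1 | 0 | 1 | 1
1 | 1 | 0 | 0
1 | 1 | 1 | 1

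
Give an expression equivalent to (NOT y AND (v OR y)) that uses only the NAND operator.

(((y NAND y) NAND ((v NAND v) NAND (y NAND y))) NAND ((y NAND y) NAND ((v NAND v) NAND (y NAND y))))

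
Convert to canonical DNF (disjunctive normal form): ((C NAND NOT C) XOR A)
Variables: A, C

(NOT A AND NOT C) OR (NOT A AND C)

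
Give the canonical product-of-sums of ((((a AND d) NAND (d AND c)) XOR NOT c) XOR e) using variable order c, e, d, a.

ΠM(0, 1, 2, 3, 11, 12, 13, 14) = (c OR e OR d OR a) AND (c OR e OR d OR NOT a) AND (c OR e OR NOT d OR a) AND (c OR e OR NOT d OR NOT a) AND (NOT c OR e OR NOT d OR NOT a) AND (NOT c OR NOT e OR d OR a) AND (NOT c OR NOT e OR d OR NOT a) AND (NOT c OR NOT e OR NOT d OR a)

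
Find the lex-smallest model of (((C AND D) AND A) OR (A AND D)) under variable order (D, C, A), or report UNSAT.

D=1, C=0, A=1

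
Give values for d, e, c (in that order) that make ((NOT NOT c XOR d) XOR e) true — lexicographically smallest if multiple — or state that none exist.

d=0, e=0, c=1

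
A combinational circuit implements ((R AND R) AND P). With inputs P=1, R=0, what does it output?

Substituting: ((0 AND 0) AND 1)
= 0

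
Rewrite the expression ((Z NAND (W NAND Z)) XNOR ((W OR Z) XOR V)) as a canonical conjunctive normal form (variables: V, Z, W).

(V OR Z OR W) AND (V OR NOT Z OR W) AND (NOT V OR Z OR NOT W) AND (NOT V OR NOT Z OR NOT W)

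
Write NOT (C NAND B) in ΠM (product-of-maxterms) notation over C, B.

ΠM(0, 1, 2) = (C OR B) AND (C OR NOT B) AND (NOT C OR B)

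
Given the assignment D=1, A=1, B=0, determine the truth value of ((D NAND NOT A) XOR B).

Substituting: ((1 NAND NOT 1) XOR 0)
= 1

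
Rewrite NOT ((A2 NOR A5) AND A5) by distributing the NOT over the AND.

NOT (A2 NOR A5) OR NOT A5
De Morgan's: NOT(AND of terms) = OR of negations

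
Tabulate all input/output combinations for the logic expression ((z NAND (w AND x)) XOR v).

x | v | z | w | Output
----------------------
0 | 0 | 0 | 0 | 1
0 | 0 | 0 | 1 | 1
0 | 0 | 1 | 0 | 1
0 | 0 | 1 | 1 | 1
0 | 1 | 0 | 0 | 0
0 | 1 | 0 | 1 | 0
0 | 1 | 1 | 0 | 0
0 | 1 | 1 | 1 | 0
1 | 0 | 0 | 0 | 1
1 | 0 | 0 | 1 | 1
1 | 0 | 1 | 0 | 1
1 | 0 | 1 | 1 | 0
1 | 1 | 0 | 0 | 0
1 | 1 | 0 | 1 | 0
1 | 1 | 1 | 0 | 0
1 | 1 | 1 | 1 | 1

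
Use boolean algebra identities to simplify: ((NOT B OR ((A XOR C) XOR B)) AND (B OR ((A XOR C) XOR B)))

By distribution ((E OR v) AND (E OR NOT v) = E):
= ((A XOR C) XOR B)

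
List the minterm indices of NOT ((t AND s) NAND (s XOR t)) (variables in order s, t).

Σm() = FALSE (no minterms)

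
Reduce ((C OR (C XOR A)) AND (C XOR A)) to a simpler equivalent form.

By absorption (E AND (E OR v) = E):
= (C XOR A)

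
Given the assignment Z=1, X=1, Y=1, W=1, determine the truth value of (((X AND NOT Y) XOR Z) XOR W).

Substituting: (((1 AND NOT 1) XOR 1) XOR 1)
= 0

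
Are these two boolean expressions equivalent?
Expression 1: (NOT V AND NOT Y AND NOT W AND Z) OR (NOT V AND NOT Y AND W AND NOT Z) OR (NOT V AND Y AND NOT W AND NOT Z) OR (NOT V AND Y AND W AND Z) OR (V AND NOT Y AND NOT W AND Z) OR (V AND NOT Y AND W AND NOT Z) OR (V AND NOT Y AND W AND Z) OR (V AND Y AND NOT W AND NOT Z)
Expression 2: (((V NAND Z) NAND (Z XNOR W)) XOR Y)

Yes, they are equivalent — the two output columns agree on all 16 assignments:
V | Y | W | Z | Expression 1 | Expression 2
-------------------------------------------
0 | 0 | 0 | 0 | 0 | 0
0 | 0 | 0 | 1 | 1 | 1
0 | 0 | 1 | 0 | 1 | 1
0 | 0 | 1 | 1 | 0 | 0
0 | 1 | 0 | 0 | 1 | 1
0 | 1 | 0 | 1 | 0 | 0
0 | 1 | 1 | 0 | 0 | 0
0 | 1 | 1 | 1 | 1 | 1
1 | 0 | 0 | 0 | 0 | 0
1 | 0 | 0 | 1 | 1 | 1
1 | 0 | 1 | 0 | 1 | 1
1 | 0 | 1 | 1 | 1 | 1
1 | 1 | 0 | 0 | 1 | 1
1 | 1 | 0 | 1 | 0 | 0
1 | 1 | 1 | 0 | 0 | 0
1 | 1 | 1 | 1 | 0 | 0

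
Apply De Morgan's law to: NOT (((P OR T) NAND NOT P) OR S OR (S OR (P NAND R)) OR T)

NOT ((P OR T) NAND NOT P) AND NOT S AND NOT (S OR (P NAND R)) AND NOT T
De Morgan's: NOT(OR of terms) = AND of negations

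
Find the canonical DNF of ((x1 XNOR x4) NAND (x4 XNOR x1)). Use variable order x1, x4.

(NOT x1 AND x4) OR (x1 AND NOT x4)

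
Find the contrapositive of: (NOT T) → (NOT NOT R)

Contrapositive: NOT R → T
Note: A statement and its contrapositive are logically equivalent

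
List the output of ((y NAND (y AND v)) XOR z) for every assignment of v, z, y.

v | z | y | Output
------------------
0 | 0 | 0 | 1
0 | 0 | 1 | 1
0 | 1 | 0 | 0
0 | 1 | 1 | 0
1 | 0 | 0 | 1
1 | 0 | 1 | 0
1 | 1 | 0 | 0
1 | 1 | 1 | 1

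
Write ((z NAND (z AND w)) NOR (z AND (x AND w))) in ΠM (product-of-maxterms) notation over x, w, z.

ΠM(0, 1, 2, 4, 5, 6, 7) = (x OR w OR z) AND (x OR w OR NOT z) AND (x OR NOT w OR z) AND (NOT x OR w OR z) AND (NOT x OR w OR NOT z) AND (NOT x OR NOT w OR z) AND (NOT x OR NOT w OR NOT z)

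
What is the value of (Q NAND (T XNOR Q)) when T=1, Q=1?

Substituting: (1 NAND (1 XNOR 1))
= 0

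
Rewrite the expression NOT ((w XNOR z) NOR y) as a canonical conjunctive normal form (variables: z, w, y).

(z OR NOT w OR y) AND (NOT z OR w OR y)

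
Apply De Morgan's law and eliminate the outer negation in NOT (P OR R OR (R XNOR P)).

NOT P AND NOT R AND NOT (R XNOR P)
De Morgan's: NOT(OR of terms) = AND of negations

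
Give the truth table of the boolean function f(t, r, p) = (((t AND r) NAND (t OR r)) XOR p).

t | r | p | Output
------------------
0 | 0 | 0 | 1
0 | 0 | 1 | 0
0 | 1 | 0 | 1
0 | 1 | 1 | 0
1 | 0 | 0 | 1
1 | 0 | 1 | 0
1 | 1 | 0 | 0
1 | 1 | 1 | 1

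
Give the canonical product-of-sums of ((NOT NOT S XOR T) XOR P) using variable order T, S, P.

ΠM(0, 3, 5, 6) = (T OR S OR P) AND (T OR NOT S OR NOT P) AND (NOT T OR S OR NOT P) AND (NOT T OR NOT S OR P)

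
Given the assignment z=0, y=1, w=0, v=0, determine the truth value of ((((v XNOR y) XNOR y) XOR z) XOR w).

Substituting: ((((0 XNOR 1) XNOR 1) XOR 0) XOR 0)
= 0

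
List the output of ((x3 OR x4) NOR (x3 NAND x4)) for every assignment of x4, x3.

x4 | x3 | Output
----------------
0 | 0 | 0
0 | 1 | 0
1 | 0 | 0
1 | 1 | 0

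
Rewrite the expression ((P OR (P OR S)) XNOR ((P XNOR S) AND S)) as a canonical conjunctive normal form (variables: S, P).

(S OR NOT P) AND (NOT S OR P)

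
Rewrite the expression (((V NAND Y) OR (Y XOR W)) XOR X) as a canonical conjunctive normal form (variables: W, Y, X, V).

(W OR Y OR NOT X OR V) AND (W OR Y OR NOT X OR NOT V) AND (W OR NOT Y OR NOT X OR V) AND (W OR NOT Y OR NOT X OR NOT V) AND (NOT W OR Y OR NOT X OR V) AND (NOT W OR Y OR NOT X OR NOT V) AND (NOT W OR NOT Y OR X OR NOT V) AND (NOT W OR NOT Y OR NOT X OR V)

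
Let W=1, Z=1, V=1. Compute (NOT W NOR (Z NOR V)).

Substituting: (NOT 1 NOR (1 NOR 1))
= 1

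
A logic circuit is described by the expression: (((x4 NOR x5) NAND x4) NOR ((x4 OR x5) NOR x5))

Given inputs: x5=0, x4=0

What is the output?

Substituting: (((0 NOR 0) NAND 0) NOR ((0 OR 0) NOR 0))
= 0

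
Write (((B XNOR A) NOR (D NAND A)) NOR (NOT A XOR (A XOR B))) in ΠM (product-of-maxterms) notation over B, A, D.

ΠM(0, 1, 2, 3) = (B OR A OR D) AND (B OR A OR NOT D) AND (B OR NOT A OR D) AND (B OR NOT A OR NOT D)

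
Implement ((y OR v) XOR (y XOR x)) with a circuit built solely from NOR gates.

((((((y NOR v) NOR (y NOR v)) NOR ((((y NOR x) NOR (y NOR x)) NOR ((y NOR x) NOR (y NOR x))) NOR ((((y NOR y) NOR (x NOR x)) NOR ((y NOR y) NOR (x NOR x))) NOR (((y NOR y) NOR (x NOR x)) NOR ((y NOR y) NOR (x NOR x)))))) NOR (((y NOR v) NOR (y NOR v)) NOR ((((y NOR x) NOR (y NOR x)) NOR ((y NOR x) NOR (y NOR x))) NOR ((((y NOR y) NOR (x NOR x)) NOR ((y NOR y) NOR (x NOR x))) NOR (((y NOR y) NOR (x NOR x)) NOR ((y NOR y) NOR (x NOR x))))))) NOR ((((y NOR v) NOR (y NOR v)) NOR ((((y NOR x) NOR (y NOR x)) NOR ((y NOR x) NOR (y NOR x))) NOR ((((y NOR y) NOR (x NOR x)) NOR ((y NOR y) NOR (x NOR x))) NOR (((y NOR y) NOR (x NOR x)) NOR ((y NOR y) NOR (x NOR x)))))) NOR (((y NOR v) NOR (y NOR v)) NOR ((((y NOR x) NOR (y NOR x)) NOR ((y NOR x) NOR (y NOR x))) NOR ((((y NOR y) NOR (x NOR x)) NOR ((y NOR y) NOR (x NOR x))) NOR (((y NOR y) NOR (x NOR x)) NOR ((y NOR y) NOR (x NOR x)))))))) NOR ((((((y NOR v) NOR (y NOR v)) NOR ((y NOR v) NOR (y NOR v))) NOR (((((y NOR x) NOR (y NOR x)) NOR ((y NOR x) NOR (y NOR x))) NOR ((((y NOR y) NOR (x NOR x)) NOR ((y NOR y) NOR (x NOR x))) NOR (((y NOR y) NOR (x NOR x)) NOR ((y NOR y) NOR (x NOR x))))) NOR ((((y NOR x) NOR (y NOR x)) NOR ((y NOR x) NOR (y NOR x))) NOR ((((y NOR y) NOR (x NOR x)) NOR ((y NOR y) NOR (x NOR x))) NOR (((y NOR y) NOR (x NOR x)) NOR ((y NOR y) NOR (x NOR x))))))) NOR ((((y NOR v) NOR (y NOR v)) NOR ((y NOR v) NOR (y NOR v))) NOR (((((y NOR x) NOR (y NOR x)) NOR ((y NOR x) NOR (y NOR x))) NOR ((((y NOR y) NOR (x NOR x)) NOR ((y NOR y) NOR (x NOR x))) NOR (((y NOR y) NOR (x NOR x)) NOR ((y NOR y) NOR (x NOR x))))) NOR ((((y NOR x) NOR (y NOR x)) NOR ((y NOR x) NOR (y NOR x))) NOR ((((y NOR y) NOR (x NOR x)) NOR ((y NOR y) NOR (x NOR x))) NOR (((y NOR y) NOR (x NOR x)) NOR ((y NOR y) NOR (x NOR x)))))))) NOR (((((y NOR v) NOR (y NOR v)) NOR ((y NOR v) NOR (y NOR v))) NOR (((((y NOR x) NOR (y NOR x)) NOR ((y NOR x) NOR (y NOR x))) NOR ((((y NOR y) NOR (x NOR x)) NOR ((y NOR y) NOR (x NOR x))) NOR (((y NOR y) NOR (x NOR x)) NOR ((y NOR y) NOR (x NOR x))))) NOR ((((y NOR x) NOR (y NOR x)) NOR ((y NOR x) NOR (y NOR x))) NOR ((((y NOR y) NOR (x NOR x)) NOR ((y NOR y) NOR (x NOR x))) NOR (((y NOR y) NOR (x NOR x)) NOR ((y NOR y) NOR (x NOR x))))))) NOR ((((y NOR v) NOR (y NOR v)) NOR ((y NOR v) NOR (y NOR v))) NOR (((((y NOR x) NOR (y NOR x)) NOR ((y NOR x) NOR (y NOR x))) NOR ((((y NOR y) NOR (x NOR x)) NOR ((y NOR y) NOR (x NOR x))) NOR (((y NOR y) NOR (x NOR x)) NOR ((y NOR y) NOR (x NOR x))))) NOR ((((y NOR x) NOR (y NOR x)) NOR ((y NOR x) NOR (y NOR x))) NOR ((((y NOR y) NOR (x NOR x)) NOR ((y NOR y) NOR (x NOR x))) NOR (((y NOR y) NOR (x NOR x)) NOR ((y NOR y) NOR (x NOR x))))))))))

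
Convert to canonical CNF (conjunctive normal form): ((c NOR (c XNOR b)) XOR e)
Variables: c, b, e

(c OR b OR e) AND (c OR NOT b OR NOT e) AND (NOT c OR b OR e) AND (NOT c OR NOT b OR e)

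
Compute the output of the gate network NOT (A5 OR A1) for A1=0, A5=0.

Substituting: NOT (0 OR 0)
= 1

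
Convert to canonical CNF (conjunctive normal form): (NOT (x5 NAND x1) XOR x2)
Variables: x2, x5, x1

(x2 OR x5 OR x1) AND (x2 OR x5 OR NOT x1) AND (x2 OR NOT x5 OR x1) AND (NOT x2 OR NOT x5 OR NOT x1)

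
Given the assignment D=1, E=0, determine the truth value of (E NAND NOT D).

Substituting: (0 NAND NOT 1)
= 1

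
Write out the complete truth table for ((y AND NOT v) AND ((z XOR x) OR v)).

v | y | x | z | Output
----------------------
0 | 0 | 0 | 0 | 0
0 | 0 | 0 | 1 | 0
0 | 0 | 1 | 0 | 0
0 | 0 | 1 | 1 | 0
0 | 1 | 0 | 0 | 0
0 | 1 | 0 | 1 | 1
0 | 1 | 1 | 0 | 1
0 | 1 | 1 | 1 | 0
1 | 0 | 0 | 0 | 0
1 | 0 | 0 | 1 | 0
1 | 0 | 1 | 0 | 0
1 | 0 | 1 | 1 | 0
1 | 1 | 0 | 0 | 0
1 | 1 | 0 | 1 | 0
1 | 1 | 1 | 0 | 0
1 | 1 | 1 | 1 | 0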